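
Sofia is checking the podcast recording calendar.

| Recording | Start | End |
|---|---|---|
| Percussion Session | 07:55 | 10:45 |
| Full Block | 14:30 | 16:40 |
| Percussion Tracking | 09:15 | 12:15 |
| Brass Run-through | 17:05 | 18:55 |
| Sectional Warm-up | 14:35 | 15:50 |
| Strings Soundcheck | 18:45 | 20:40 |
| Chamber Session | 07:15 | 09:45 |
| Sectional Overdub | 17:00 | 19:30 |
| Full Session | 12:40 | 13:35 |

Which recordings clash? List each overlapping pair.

Sorted by start: Chamber Session, Percussion Session, Percussion Tracking, Full Session, Full Block, Sectional Warm-up, Sectional Overdub, Brass Run-through, Strings Soundcheck.
Percussion Session starts before Chamber Session ends → Chamber Session and Percussion Session overlap.
Percussion Tracking starts before Chamber Session ends → Chamber Session and Percussion Tracking overlap.
Full Session starts after Chamber Session ends, so Chamber Session has no further overlaps.
Percussion Tracking starts before Percussion Session ends → Percussion Session and Percussion Tracking overlap.
Full Session starts after Percussion Session ends, so Percussion Session has no further overlaps.
Full Session starts after Percussion Tracking ends, so Percussion Tracking has no further overlaps.
Full Block starts after Full Session ends, so Full Session has no further overlaps.
Sectional Warm-up starts before Full Block ends → Full Block and Sectional Warm-up overlap.
Sectional Overdub starts after Full Block ends, so Full Block has no further overlaps.
Sectional Overdub starts after Sectional Warm-up ends, so Sectional Warm-up has no further overlaps.
Brass Run-through starts before Sectional Overdub ends → Sectional Overdub and Brass Run-through overlap.
Strings Soundcheck starts before Sectional Overdub ends → Sectional Overdub and Strings Soundcheck overlap.
Strings Soundcheck starts before Brass Run-through ends → Brass Run-through and Strings Soundcheck overlap.

Brass Run-through & Sectional Overdub, Brass Run-through & Strings Soundcheck, Chamber Session & Percussion Session, Chamber Session & Percussion Tracking, Full Block & Sectional Warm-up, Percussion Session & Percussion Tracking, Sectional Overdub & Strings Soundcheck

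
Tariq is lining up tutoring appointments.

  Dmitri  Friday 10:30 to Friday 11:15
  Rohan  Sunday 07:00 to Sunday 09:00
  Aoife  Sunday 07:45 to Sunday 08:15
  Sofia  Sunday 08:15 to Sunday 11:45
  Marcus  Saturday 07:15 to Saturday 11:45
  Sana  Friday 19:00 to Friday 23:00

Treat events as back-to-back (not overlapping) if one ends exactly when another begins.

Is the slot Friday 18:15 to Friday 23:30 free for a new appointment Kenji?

No — it overlaps Sana

Dmitri: ends Friday 11:15 at or before Kenji starts Friday 18:15 → clear.
Sana: starts Friday 19:00 before Kenji ends Friday 23:30, and ends Friday 23:00 after Kenji starts Friday 18:15 → overlap.
Marcus: starts Saturday 07:15 at or after Kenji ends Friday 23:30 → clear.
Rohan: starts Sunday 07:00 at or after Kenji ends Friday 23:30 → clear.
Aoife: starts Sunday 07:45 at or after Kenji ends Friday 23:30 → clear.
Sofia: starts Sunday 08:15 at or after Kenji ends Friday 23:30 → clear.
Kenji overlaps Sana.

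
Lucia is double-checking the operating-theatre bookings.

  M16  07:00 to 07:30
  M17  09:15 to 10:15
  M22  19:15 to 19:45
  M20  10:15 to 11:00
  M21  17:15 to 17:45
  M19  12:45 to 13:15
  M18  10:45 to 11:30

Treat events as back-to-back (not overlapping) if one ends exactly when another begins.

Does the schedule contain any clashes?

Sorted by start: M16, M17, M20, M18, M19, M21, M22.
M17 starts after M16 ends — done with M16.
M20 starts exactly when M17 ends (back-to-back, no overlap) — done with M17.
M18 starts before M20 ends → M20 and M18 overlap.
That's a conflict, so the schedule is not conflict-free.

Yes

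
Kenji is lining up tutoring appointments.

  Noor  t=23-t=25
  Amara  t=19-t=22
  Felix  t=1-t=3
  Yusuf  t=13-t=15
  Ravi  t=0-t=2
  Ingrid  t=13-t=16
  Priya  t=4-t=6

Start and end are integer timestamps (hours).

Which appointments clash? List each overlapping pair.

Check each pair: they overlap iff neither finishes before the other starts.
Sorted by start: Ravi, Felix, Priya, Ingrid, Yusuf, Amara, Noor.
Felix starts before Ravi ends → Ravi and Felix overlap.
Priya starts after Ravi ends — done with Ravi.
Priya starts after Felix ends — done with Felix.
Ingrid starts after Priya ends — done with Priya.
Yusuf starts before Ingrid ends → Ingrid and Yusuf overlap.
Amara starts after Ingrid ends — done with Ingrid.
Amara starts after Yusuf ends — done with Yusuf.
Noor starts after Amara ends.

Felix & Ravi, Ingrid & Yusuf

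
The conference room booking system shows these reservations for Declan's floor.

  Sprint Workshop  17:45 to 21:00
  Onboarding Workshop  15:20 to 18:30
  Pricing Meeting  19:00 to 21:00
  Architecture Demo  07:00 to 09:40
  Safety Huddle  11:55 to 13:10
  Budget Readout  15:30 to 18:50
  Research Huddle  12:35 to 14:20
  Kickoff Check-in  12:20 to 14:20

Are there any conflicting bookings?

Yes

Two intervals overlap when each starts before the other ends.
Sorted by start: Architecture Demo, Safety Huddle, Kickoff Check-in, Research Huddle, Onboarding Workshop, Budget Readout, Sprint Workshop, Pricing Meeting.
Safety Huddle starts after Architecture Demo ends — done with Architecture Demo.
Kickoff Check-in starts before Safety Huddle ends → Safety Huddle and Kickoff Check-in overlap.
That's a conflict, so the schedule is not conflict-free.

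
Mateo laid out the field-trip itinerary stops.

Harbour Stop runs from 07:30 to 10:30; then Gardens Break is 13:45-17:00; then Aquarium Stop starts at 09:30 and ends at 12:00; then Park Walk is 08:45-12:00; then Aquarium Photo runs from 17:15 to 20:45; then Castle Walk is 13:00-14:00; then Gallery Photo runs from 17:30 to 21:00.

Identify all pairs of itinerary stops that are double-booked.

Check each pair: they overlap iff neither finishes before the other starts.
Sorted by start: Harbour Stop, Park Walk, Aquarium Stop, Castle Walk, Gardens Break, Aquarium Photo, Gallery Photo.
Park Walk starts before Harbour Stop ends → Harbour Stop and Park Walk overlap.
Aquarium Stop starts before Harbour Stop ends → Harbour Stop and Aquarium Stop overlap.
Castle Walk starts after Harbour Stop ends — done with Harbour Stop.
Aquarium Stop starts before Park Walk ends → Park Walk and Aquarium Stop overlap.
Castle Walk starts after Park Walk ends — done with Park Walk.
Castle Walk starts after Aquarium Stop ends — done with Aquarium Stop.
Gardens Break starts before Castle Walk ends → Castle Walk and Gardens Break overlap.
Aquarium Photo starts after Castle Walk ends — done with Castle Walk.
Aquarium Photo starts after Gardens Break ends — done with Gardens Break.
Gallery Photo starts before Aquarium Photo ends → Aquarium Photo and Gallery Photo overlap.

Aquarium Photo & Gallery Photo, Aquarium Stop & Harbour Stop, Aquarium Stop & Park Walk, Castle Walk & Gardens Break, Harbour Stop & Park Walk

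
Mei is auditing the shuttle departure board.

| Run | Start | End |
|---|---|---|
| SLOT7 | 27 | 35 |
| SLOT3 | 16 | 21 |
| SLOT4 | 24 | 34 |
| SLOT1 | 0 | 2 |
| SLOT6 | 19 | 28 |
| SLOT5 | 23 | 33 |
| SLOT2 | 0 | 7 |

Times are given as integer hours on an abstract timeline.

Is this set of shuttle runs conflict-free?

Sorted by start: SLOT1, SLOT2, SLOT3, SLOT6, SLOT5, SLOT4, SLOT7.
SLOT2 starts before SLOT1 ends → SLOT1 and SLOT2 overlap.
That's a conflict, so the schedule is not conflict-free.

No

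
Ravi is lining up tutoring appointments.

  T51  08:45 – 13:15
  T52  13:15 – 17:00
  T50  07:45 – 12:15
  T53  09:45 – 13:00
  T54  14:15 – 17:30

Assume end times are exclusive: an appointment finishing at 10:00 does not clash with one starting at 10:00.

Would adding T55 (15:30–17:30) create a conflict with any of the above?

Yes — it overlaps T52, T54

T50: ends 12:15 at or before T55 starts 15:30 → clear.
T51: ends 13:15 at or before T55 starts 15:30 → clear.
T53: ends 13:00 at or before T55 starts 15:30 → clear.
T52: starts 13:15 before T55 ends 17:30, and ends 17:00 after T55 starts 15:30 → overlap.
T54: starts 14:15 before T55 ends 17:30, and ends 17:30 after T55 starts 15:30 → overlap.
T55 overlaps T52, T54.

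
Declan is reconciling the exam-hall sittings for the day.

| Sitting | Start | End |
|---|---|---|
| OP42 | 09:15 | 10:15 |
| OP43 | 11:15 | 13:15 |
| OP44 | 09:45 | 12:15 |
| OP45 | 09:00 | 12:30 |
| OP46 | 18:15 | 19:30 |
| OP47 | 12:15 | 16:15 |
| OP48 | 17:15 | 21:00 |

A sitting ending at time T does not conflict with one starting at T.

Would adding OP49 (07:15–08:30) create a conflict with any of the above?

No — it doesn't clash with anything

OP45: starts 09:00 at or after OP49 ends 08:30 → clear.
OP42: starts 09:15 at or after OP49 ends 08:30 → clear.
OP44: starts 09:45 at or after OP49 ends 08:30 → clear.
OP43: starts 11:15 at or after OP49 ends 08:30 → clear.
OP47: starts 12:15 at or after OP49 ends 08:30 → clear.
OP48: starts 17:15 at or after OP49 ends 08:30 → clear.
OP46: starts 18:15 at or after OP49 ends 08:30 → clear.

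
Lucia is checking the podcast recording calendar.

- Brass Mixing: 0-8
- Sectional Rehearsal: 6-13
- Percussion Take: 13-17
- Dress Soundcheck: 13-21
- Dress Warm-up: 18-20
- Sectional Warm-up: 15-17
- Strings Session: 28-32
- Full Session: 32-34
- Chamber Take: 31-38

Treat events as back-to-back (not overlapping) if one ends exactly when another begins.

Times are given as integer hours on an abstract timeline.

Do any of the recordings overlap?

Yes

Sorted by start: Brass Mixing, Sectional Rehearsal, Percussion Take, Dress Soundcheck, Sectional Warm-up, Dress Warm-up, Strings Session, Chamber Take, Full Session.
Sectional Rehearsal starts before Brass Mixing ends → Brass Mixing and Sectional Rehearsal overlap.
That's a conflict, so the schedule is not conflict-free.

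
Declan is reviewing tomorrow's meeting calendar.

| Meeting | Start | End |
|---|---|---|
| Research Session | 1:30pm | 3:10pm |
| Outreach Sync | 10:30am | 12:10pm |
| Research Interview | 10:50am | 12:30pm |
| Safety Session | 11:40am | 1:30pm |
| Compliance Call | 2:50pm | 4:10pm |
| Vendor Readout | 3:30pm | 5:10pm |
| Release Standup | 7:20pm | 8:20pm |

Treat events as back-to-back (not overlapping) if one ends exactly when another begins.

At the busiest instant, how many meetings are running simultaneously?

3

Walk through starts and ends in time order (an end at T is processed before a start at T):
10:30am start Outreach Sync → 1
10:50am start Research Interview → 2
11:40am start Safety Session → 3
12:10pm end Outreach Sync → 2
12:30pm end Research Interview → 1
1:30pm end Safety Session → 0
1:30pm start Research Session → 1
2:50pm start Compliance Call → 2
3:10pm end Research Session → 1
3:30pm start Vendor Readout → 2
4:10pm end Compliance Call → 1
5:10pm end Vendor Readout → 0
7:20pm start Release Standup → 1
8:20pm end Release Standup → 0
Peak is 3, at 11:40am (Outreach Sync, Research Interview, Safety Session).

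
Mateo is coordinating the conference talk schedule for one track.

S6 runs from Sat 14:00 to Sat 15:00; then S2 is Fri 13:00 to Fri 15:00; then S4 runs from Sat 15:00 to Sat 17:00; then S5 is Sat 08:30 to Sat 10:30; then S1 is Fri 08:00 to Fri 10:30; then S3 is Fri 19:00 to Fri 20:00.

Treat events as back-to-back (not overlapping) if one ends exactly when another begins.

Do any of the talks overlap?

Sorted by start: S1, S2, S3, S5, S6, S4.
S2 starts after S1 ends; S1 is clear from here.
S3 starts after S2 ends; S2 is clear from here.
S5 starts after S3 ends; S3 is clear from here.
S6 starts after S5 ends; S5 is clear from here.
S4 starts exactly when S6 ends (back-to-back, no overlap).
Every pair is clear; the schedule has no overlaps.

No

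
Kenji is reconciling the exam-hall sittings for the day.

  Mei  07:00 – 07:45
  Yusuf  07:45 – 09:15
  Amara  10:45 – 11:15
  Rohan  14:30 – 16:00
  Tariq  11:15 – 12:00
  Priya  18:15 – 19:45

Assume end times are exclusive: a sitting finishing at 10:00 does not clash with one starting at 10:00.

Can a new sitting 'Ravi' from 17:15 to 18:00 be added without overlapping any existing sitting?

Yes — the slot is free

Mei: ends 07:45 at or before Ravi starts 17:15 → clear.
Yusuf: ends 09:15 at or before Ravi starts 17:15 → clear.
Amara: ends 11:15 at or before Ravi starts 17:15 → clear.
Tariq: ends 12:00 at or before Ravi starts 17:15 → clear.
Rohan: ends 16:00 at or before Ravi starts 17:15 → clear.
Priya: starts 18:15 at or after Ravi ends 18:00 → clear.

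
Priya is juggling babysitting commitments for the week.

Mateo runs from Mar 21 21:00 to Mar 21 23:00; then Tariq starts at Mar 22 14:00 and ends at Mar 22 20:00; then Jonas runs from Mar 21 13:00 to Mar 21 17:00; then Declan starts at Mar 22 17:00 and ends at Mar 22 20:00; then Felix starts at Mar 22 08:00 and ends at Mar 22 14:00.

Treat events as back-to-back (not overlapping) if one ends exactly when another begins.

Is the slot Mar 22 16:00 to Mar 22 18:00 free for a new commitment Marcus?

Jonas: ends Mar 21 17:00 at or before Marcus starts Mar 22 16:00 → clear.
Mateo: ends Mar 21 23:00 at or before Marcus starts Mar 22 16:00 → clear.
Felix: ends Mar 22 14:00 at or before Marcus starts Mar 22 16:00 → clear.
Tariq: starts Mar 22 14:00 before Marcus ends Mar 22 18:00, and ends Mar 22 20:00 after Marcus starts Mar 22 16:00 → overlap.
Declan: starts Mar 22 17:00 before Marcus ends Mar 22 18:00, and ends Mar 22 20:00 after Marcus starts Mar 22 16:00 → overlap.
Marcus overlaps Tariq, Declan.

No — it overlaps Declan, Tariq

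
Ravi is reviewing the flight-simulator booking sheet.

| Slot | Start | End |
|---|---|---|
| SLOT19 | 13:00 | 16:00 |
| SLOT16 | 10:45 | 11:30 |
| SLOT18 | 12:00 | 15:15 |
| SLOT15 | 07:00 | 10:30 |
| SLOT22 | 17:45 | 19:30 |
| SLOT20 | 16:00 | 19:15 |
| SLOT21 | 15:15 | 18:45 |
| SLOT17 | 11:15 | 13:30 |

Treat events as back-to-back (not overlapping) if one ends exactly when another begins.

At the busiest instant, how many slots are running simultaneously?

Walk through starts and ends in time order (an end at T is processed before a start at T):
07:00 start SLOT15 → 1
10:30 end SLOT15 → 0
10:45 start SLOT16 → 1
11:15 start SLOT17 → 2
11:30 end SLOT16 → 1
12:00 start SLOT18 → 2
13:00 start SLOT19 → 3
13:30 end SLOT17 → 2
15:15 end SLOT18 → 1
15:15 start SLOT21 → 2
16:00 end SLOT19 → 1
16:00 start SLOT20 → 2
17:45 start SLOT22 → 3
18:45 end SLOT21 → 2
19:15 end SLOT20 → 1
19:30 end SLOT22 → 0
Peak is 3, at 13:00 (SLOT17, SLOT18, SLOT19).

3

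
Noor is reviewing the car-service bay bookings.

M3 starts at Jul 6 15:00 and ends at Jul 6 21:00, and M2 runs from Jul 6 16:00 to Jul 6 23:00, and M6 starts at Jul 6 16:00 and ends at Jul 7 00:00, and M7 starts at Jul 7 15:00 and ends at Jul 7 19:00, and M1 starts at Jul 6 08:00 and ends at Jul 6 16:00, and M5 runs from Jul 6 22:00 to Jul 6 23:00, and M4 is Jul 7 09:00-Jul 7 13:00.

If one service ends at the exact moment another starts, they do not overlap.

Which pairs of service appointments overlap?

M1 & M3, M2 & M3, M2 & M5, M2 & M6, M3 & M6, M5 & M6

Sorted by start: M1, M3, M2, M6, M5, M4, M7.
M3 starts before M1 ends → M1 and M3 overlap.
M2 starts exactly when M1 ends (back-to-back, no overlap); M1 is clear from here.
M2 starts before M3 ends → M3 and M2 overlap.
M6 starts before M3 ends → M3 and M6 overlap.
M5 starts after M3 ends; M3 is clear from here.
M6 starts before M2 ends → M2 and M6 overlap.
M5 starts before M2 ends → M2 and M5 overlap.
M4 starts after M2 ends; M2 is clear from here.
M5 starts before M6 ends → M6 and M5 overlap.
M4 starts after M6 ends; M6 is clear from here.
M4 starts after M5 ends; M5 is clear from here.
M7 starts after M4 ends.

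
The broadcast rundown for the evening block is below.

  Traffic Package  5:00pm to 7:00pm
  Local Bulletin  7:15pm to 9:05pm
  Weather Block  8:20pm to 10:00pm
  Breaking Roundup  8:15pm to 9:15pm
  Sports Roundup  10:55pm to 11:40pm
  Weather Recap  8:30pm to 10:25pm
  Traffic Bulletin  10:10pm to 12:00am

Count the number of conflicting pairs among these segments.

8

Check each pair: they overlap iff neither finishes before the other starts.
Sorted by start: Traffic Package, Local Bulletin, Breaking Roundup, Weather Block, Weather Recap, Traffic Bulletin, Sports Roundup.
Local Bulletin starts after Traffic Package ends; Traffic Package is clear from here.
Breaking Roundup starts before Local Bulletin ends → Local Bulletin and Breaking Roundup overlap.
Weather Block starts before Local Bulletin ends → Local Bulletin and Weather Block overlap.
Weather Recap starts before Local Bulletin ends → Local Bulletin and Weather Recap overlap.
Traffic Bulletin starts after Local Bulletin ends; Local Bulletin is clear from here.
Weather Block starts before Breaking Roundup ends → Breaking Roundup and Weather Block overlap.
Weather Recap starts before Breaking Roundup ends → Breaking Roundup and Weather Recap overlap.
Traffic Bulletin starts after Breaking Roundup ends; Breaking Roundup is clear from here.
Weather Recap starts before Weather Block ends → Weather Block and Weather Recap overlap.
Traffic Bulletin starts after Weather Block ends; Weather Block is clear from here.
Traffic Bulletin starts before Weather Recap ends → Weather Recap and Traffic Bulletin overlap.
Sports Roundup starts after Weather Recap ends.
Sports Roundup starts before Traffic Bulletin ends → Traffic Bulletin and Sports Roundup overlap.
Overlapping pairs: Breaking Roundup & Local Bulletin, Breaking Roundup & Weather Block, Breaking Roundup & Weather Recap, Local Bulletin & Weather Block, Local Bulletin & Weather Recap, Sports Roundup & Traffic Bulletin, Traffic Bulletin & Weather Recap, Weather Block & Weather Recap — 8 in total.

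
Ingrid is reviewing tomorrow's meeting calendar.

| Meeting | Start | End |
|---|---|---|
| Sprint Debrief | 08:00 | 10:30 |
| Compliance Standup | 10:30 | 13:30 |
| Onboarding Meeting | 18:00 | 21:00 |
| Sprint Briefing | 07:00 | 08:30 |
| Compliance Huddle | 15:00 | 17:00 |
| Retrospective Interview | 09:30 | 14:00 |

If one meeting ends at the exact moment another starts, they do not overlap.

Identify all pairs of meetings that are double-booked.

Compliance Standup & Retrospective Interview, Retrospective Interview & Sprint Debrief, Sprint Briefing & Sprint Debrief

Sorted by start: Sprint Briefing, Sprint Debrief, Retrospective Interview, Compliance Standup, Compliance Huddle, Onboarding Meeting.
Sprint Debrief starts before Sprint Briefing ends → Sprint Briefing and Sprint Debrief overlap.
Retrospective Interview starts after Sprint Briefing ends; Sprint Briefing is clear from here.
Retrospective Interview starts before Sprint Debrief ends → Sprint Debrief and Retrospective Interview overlap.
Compliance Standup starts exactly when Sprint Debrief ends (back-to-back, no overlap); Sprint Debrief is clear from here.
Compliance Standup starts before Retrospective Interview ends → Retrospective Interview and Compliance Standup overlap.
Compliance Huddle starts after Retrospective Interview ends; Retrospective Interview is clear from here.
Compliance Huddle starts after Compliance Standup ends; Compliance Standup is clear from here.
Onboarding Meeting starts after Compliance Huddle ends.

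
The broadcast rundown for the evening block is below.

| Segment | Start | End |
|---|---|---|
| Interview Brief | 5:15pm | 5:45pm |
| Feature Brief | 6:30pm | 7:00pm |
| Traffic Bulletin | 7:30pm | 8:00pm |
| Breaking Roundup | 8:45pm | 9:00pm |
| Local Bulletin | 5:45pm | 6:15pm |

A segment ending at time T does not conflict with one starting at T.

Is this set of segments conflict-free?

Check each pair: they overlap iff neither finishes before the other starts.
Sorted by start: Interview Brief, Local Bulletin, Feature Brief, Traffic Bulletin, Breaking Roundup.
Local Bulletin starts exactly when Interview Brief ends (back-to-back, no overlap); Interview Brief is clear from here.
Feature Brief starts after Local Bulletin ends; Local Bulletin is clear from here.
Traffic Bulletin starts after Feature Brief ends; Feature Brief is clear from here.
Breaking Roundup starts after Traffic Bulletin ends.
Every pair is clear; the schedule has no overlaps.

Yes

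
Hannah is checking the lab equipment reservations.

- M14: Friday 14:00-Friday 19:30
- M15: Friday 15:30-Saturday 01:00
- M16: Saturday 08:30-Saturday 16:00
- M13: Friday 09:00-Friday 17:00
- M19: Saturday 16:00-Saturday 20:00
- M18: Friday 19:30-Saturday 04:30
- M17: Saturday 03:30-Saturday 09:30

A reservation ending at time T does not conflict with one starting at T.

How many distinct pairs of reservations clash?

Two intervals overlap when each starts before the other ends.
Sorted by start: M13, M14, M15, M18, M17, M16, M19.
M14 starts before M13 ends → M13 and M14 overlap.
M15 starts before M13 ends → M13 and M15 overlap.
M18 starts after M13 ends — done with M13.
M15 starts before M14 ends → M14 and M15 overlap.
M18 starts exactly when M14 ends (back-to-back, no overlap) — done with M14.
M18 starts before M15 ends → M15 and M18 overlap.
M17 starts after M15 ends — done with M15.
M17 starts before M18 ends → M18 and M17 overlap.
M16 starts after M18 ends — done with M18.
M16 starts before M17 ends → M17 and M16 overlap.
M19 starts after M17 ends.
M19 starts exactly when M16 ends (back-to-back, no overlap).
Overlapping pairs: M13 & M14, M13 & M15, M14 & M15, M15 & M18, M16 & M17, M17 & M18 — 6 in total.

6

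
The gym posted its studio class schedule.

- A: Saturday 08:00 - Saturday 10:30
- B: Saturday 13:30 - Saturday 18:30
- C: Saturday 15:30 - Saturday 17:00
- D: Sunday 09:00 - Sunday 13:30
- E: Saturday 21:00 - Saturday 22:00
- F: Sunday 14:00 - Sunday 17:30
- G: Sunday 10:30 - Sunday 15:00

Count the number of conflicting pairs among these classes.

3

Sorted by start: A, B, C, E, D, G, F.
B starts after A ends — done with A.
C starts before B ends → B and C overlap.
E starts after B ends — done with B.
E starts after C ends — done with C.
D starts after E ends — done with E.
G starts before D ends → D and G overlap.
F starts after D ends.
F starts before G ends → G and F overlap.
Overlapping pairs: B & C, D & G, F & G — 3 in total.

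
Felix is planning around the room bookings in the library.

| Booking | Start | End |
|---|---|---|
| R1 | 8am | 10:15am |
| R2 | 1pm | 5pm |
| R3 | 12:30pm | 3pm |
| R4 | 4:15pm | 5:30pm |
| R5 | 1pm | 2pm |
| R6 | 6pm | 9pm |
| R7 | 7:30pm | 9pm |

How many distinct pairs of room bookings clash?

5

Two intervals overlap when each starts before the other ends.
Sorted by start: R1, R3, R2, R5, R4, R6, R7.
R3 starts after R1 ends, so nothing later overlaps R1 either.
R2 starts before R3 ends → R3 and R2 overlap.
R5 starts before R3 ends → R3 and R5 overlap.
R4 starts after R3 ends, so nothing later overlaps R3 either.
R5 starts before R2 ends → R2 and R5 overlap.
R4 starts before R2 ends → R2 and R4 overlap.
R6 starts after R2 ends, so nothing later overlaps R2 either.
R4 starts after R5 ends, so nothing later overlaps R5 either.
R6 starts after R4 ends, so nothing later overlaps R4 either.
R7 starts before R6 ends → R6 and R7 overlap.
Overlapping pairs: R2 & R3, R2 & R4, R2 & R5, R3 & R5, R6 & R7 — 5 in total.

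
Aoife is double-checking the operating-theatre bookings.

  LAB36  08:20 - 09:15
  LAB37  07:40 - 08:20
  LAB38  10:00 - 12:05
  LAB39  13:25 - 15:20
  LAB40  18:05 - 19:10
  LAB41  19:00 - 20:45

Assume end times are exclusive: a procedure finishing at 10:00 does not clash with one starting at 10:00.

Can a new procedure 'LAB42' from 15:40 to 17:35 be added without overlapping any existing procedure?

Yes — the slot is free

LAB37: ends 08:20 at or before LAB42 starts 15:40 → clear.
LAB36: ends 09:15 at or before LAB42 starts 15:40 → clear.
LAB38: ends 12:05 at or before LAB42 starts 15:40 → clear.
LAB39: ends 15:20 at or before LAB42 starts 15:40 → clear.
LAB40: starts 18:05 at or after LAB42 ends 17:35 → clear.
LAB41: starts 19:00 at or after LAB42 ends 17:35 → clear.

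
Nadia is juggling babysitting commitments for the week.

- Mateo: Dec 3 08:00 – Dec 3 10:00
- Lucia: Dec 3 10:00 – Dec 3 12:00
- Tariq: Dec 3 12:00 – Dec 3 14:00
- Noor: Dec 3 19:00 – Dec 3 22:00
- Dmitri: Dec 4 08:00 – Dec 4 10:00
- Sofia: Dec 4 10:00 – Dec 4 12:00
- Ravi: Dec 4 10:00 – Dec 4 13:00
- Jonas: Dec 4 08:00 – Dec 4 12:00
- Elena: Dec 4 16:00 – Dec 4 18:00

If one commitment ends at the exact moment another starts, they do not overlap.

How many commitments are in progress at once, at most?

3

Sweep the timeline, counting +1 at each start and −1 at each end (ends before starts at a tie):
Dec 3 08:00 start Mateo → 1
Dec 3 10:00 end Mateo → 0
Dec 3 10:00 start Lucia → 1
Dec 3 12:00 end Lucia → 0
Dec 3 12:00 start Tariq → 1
Dec 3 14:00 end Tariq → 0
Dec 3 19:00 start Noor → 1
Dec 3 22:00 end Noor → 0
Dec 4 08:00 start Dmitri → 1
Dec 4 08:00 start Jonas → 2
Dec 4 10:00 end Dmitri → 1
Dec 4 10:00 start Ravi → 2
Dec 4 10:00 start Sofia → 3
Dec 4 12:00 end Jonas → 2
Dec 4 12:00 end Sofia → 1
Dec 4 13:00 end Ravi → 0
Dec 4 16:00 start Elena → 1
Dec 4 18:00 end Elena → 0
Peak is 3, at Dec 4 10:00 (Jonas, Ravi, Sofia).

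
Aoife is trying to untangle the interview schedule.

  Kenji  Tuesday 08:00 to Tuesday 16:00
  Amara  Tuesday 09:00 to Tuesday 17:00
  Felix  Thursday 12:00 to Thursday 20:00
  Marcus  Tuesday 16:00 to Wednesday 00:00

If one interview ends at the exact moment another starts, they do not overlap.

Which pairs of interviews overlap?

Two intervals overlap when each starts before the other ends.
Sorted by start: Kenji, Amara, Marcus, Felix.
Amara starts before Kenji ends → Kenji and Amara overlap.
Marcus starts exactly when Kenji ends (back-to-back, no overlap), so Kenji has no further overlaps.
Marcus starts before Amara ends → Amara and Marcus overlap.
Felix starts after Amara ends.
Felix starts after Marcus ends.

Amara & Kenji, Amara & Marcus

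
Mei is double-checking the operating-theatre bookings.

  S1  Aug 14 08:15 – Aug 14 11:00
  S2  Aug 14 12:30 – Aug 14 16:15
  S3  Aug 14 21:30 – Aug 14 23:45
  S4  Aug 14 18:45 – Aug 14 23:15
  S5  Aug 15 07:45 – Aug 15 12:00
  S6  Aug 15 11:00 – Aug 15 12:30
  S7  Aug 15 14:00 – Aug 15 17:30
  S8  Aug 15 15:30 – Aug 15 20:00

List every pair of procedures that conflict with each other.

S3 & S4, S5 & S6, S7 & S8

Check each pair: they overlap iff neither finishes before the other starts.
Sorted by start: S1, S2, S4, S3, S5, S6, S7, S8.
S2 starts after S1 ends, so nothing later overlaps S1 either.
S4 starts after S2 ends, so nothing later overlaps S2 either.
S3 starts before S4 ends → S4 and S3 overlap.
S5 starts after S4 ends, so nothing later overlaps S4 either.
S5 starts after S3 ends, so nothing later overlaps S3 either.
S6 starts before S5 ends → S5 and S6 overlap.
S7 starts after S5 ends, so nothing later overlaps S5 either.
S7 starts after S6 ends, so nothing later overlaps S6 either.
S8 starts before S7 ends → S7 and S8 overlap.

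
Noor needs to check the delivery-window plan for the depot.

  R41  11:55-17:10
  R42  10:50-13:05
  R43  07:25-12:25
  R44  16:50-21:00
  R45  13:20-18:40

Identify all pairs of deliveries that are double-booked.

R41 & R42, R41 & R43, R41 & R44, R41 & R45, R42 & R43, R44 & R45

Sorted by start: R43, R42, R41, R45, R44.
R42 starts before R43 ends → R43 and R42 overlap.
R41 starts before R43 ends → R43 and R41 overlap.
R45 starts after R43 ends, so nothing later overlaps R43 either.
R41 starts before R42 ends → R42 and R41 overlap.
R45 starts after R42 ends, so nothing later overlaps R42 either.
R45 starts before R41 ends → R41 and R45 overlap.
R44 starts before R41 ends → R41 and R44 overlap.
R44 starts before R45 ends → R45 and R44 overlap.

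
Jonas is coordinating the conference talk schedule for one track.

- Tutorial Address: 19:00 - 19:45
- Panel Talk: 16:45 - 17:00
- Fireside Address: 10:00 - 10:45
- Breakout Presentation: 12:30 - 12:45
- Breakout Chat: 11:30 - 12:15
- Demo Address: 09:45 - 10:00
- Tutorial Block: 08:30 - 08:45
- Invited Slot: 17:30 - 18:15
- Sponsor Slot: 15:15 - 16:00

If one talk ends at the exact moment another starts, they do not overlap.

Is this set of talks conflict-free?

Sorted by start: Tutorial Block, Demo Address, Fireside Address, Breakout Chat, Breakout Presentation, Sponsor Slot, Panel Talk, Invited Slot, Tutorial Address.
Demo Address starts after Tutorial Block ends, so Tutorial Block has no further overlaps.
Fireside Address starts exactly when Demo Address ends (back-to-back, no overlap), so Demo Address has no further overlaps.
Breakout Chat starts after Fireside Address ends, so Fireside Address has no further overlaps.
Breakout Presentation starts after Breakout Chat ends, so Breakout Chat has no further overlaps.
Sponsor Slot starts after Breakout Presentation ends, so Breakout Presentation has no further overlaps.
Panel Talk starts after Sponsor Slot ends, so Sponsor Slot has no further overlaps.
Invited Slot starts after Panel Talk ends, so Panel Talk has no further overlaps.
Tutorial Address starts after Invited Slot ends.
Every pair is clear; the schedule has no overlaps.

Yes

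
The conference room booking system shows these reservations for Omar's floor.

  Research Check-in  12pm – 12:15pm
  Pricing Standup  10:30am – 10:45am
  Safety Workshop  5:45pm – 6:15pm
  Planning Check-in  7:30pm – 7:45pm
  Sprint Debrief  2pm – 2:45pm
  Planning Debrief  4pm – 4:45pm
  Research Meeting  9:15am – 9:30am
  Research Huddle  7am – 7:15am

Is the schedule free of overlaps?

Yes

Sorted by start: Research Huddle, Research Meeting, Pricing Standup, Research Check-in, Sprint Debrief, Planning Debrief, Safety Workshop, Planning Check-in.
Research Meeting starts after Research Huddle ends, so Research Huddle has no further overlaps.
Pricing Standup starts after Research Meeting ends, so Research Meeting has no further overlaps.
Research Check-in starts after Pricing Standup ends, so Pricing Standup has no further overlaps.
Sprint Debrief starts after Research Check-in ends, so Research Check-in has no further overlaps.
Planning Debrief starts after Sprint Debrief ends, so Sprint Debrief has no further overlaps.
Safety Workshop starts after Planning Debrief ends, so Planning Debrief has no further overlaps.
Planning Check-in starts after Safety Workshop ends.
Every pair is clear; the schedule has no overlaps.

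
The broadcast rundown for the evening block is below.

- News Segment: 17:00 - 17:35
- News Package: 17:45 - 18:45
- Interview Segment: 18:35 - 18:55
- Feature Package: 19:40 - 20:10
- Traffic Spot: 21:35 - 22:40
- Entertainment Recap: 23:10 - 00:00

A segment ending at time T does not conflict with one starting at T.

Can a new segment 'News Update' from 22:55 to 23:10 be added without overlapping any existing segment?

News Segment: ends 17:35 at or before News Update starts 22:55 → clear.
News Package: ends 18:45 at or before News Update starts 22:55 → clear.
Interview Segment: ends 18:55 at or before News Update starts 22:55 → clear.
Feature Package: ends 20:10 at or before News Update starts 22:55 → clear.
Traffic Spot: ends 22:40 at or before News Update starts 22:55 → clear.
Entertainment Recap: starts 23:10 at or after News Update ends 23:10 → clear.

Yes — the slot is free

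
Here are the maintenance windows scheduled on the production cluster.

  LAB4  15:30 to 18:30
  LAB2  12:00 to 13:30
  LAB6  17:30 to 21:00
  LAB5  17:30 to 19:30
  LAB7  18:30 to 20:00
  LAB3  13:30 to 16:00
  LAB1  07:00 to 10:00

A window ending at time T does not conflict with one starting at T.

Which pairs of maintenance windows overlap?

Sorted by start: LAB1, LAB2, LAB3, LAB4, LAB5, LAB6, LAB7.
LAB2 starts after LAB1 ends, so nothing later overlaps LAB1 either.
LAB3 starts exactly when LAB2 ends (back-to-back, no overlap), so nothing later overlaps LAB2 either.
LAB4 starts before LAB3 ends → LAB3 and LAB4 overlap.
LAB5 starts after LAB3 ends, so nothing later overlaps LAB3 either.
LAB5 starts before LAB4 ends → LAB4 and LAB5 overlap.
LAB6 starts before LAB4 ends → LAB4 and LAB6 overlap.
LAB7 starts exactly when LAB4 ends (back-to-back, no overlap).
LAB6 starts before LAB5 ends → LAB5 and LAB6 overlap.
LAB7 starts before LAB5 ends → LAB5 and LAB7 overlap.
LAB7 starts before LAB6 ends → LAB6 and LAB7 overlap.

LAB3 & LAB4, LAB4 & LAB5, LAB4 & LAB6, LAB5 & LAB6, LAB5 & LAB7, LAB6 & LAB7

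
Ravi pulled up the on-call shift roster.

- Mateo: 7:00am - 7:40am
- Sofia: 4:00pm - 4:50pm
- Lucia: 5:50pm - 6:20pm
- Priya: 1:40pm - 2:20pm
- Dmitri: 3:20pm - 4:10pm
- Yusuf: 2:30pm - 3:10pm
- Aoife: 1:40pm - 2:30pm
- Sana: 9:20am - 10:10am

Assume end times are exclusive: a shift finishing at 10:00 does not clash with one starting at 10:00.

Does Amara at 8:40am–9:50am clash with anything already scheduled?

Yes — it overlaps Sana

Mateo: ends 7:40am at or before Amara starts 8:40am → clear.
Sana: starts 9:20am before Amara ends 9:50am, and ends 10:10am after Amara starts 8:40am → overlap.
Aoife: starts 1:40pm at or after Amara ends 9:50am → clear.
Priya: starts 1:40pm at or after Amara ends 9:50am → clear.
Yusuf: starts 2:30pm at or after Amara ends 9:50am → clear.
Dmitri: starts 3:20pm at or after Amara ends 9:50am → clear.
Sofia: starts 4:00pm at or after Amara ends 9:50am → clear.
Lucia: starts 5:50pm at or after Amara ends 9:50am → clear.
Amara overlaps Sana.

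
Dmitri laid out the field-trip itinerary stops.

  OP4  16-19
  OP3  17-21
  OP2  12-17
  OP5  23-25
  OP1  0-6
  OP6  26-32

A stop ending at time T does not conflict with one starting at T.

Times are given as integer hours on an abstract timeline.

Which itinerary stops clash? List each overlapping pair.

OP2 & OP4, OP3 & OP4

Two intervals overlap when each starts before the other ends.
Sorted by start: OP1, OP2, OP4, OP3, OP5, OP6.
OP2 starts after OP1 ends, so OP1 has no further overlaps.
OP4 starts before OP2 ends → OP2 and OP4 overlap.
OP3 starts exactly when OP2 ends (back-to-back, no overlap), so OP2 has no further overlaps.
OP3 starts before OP4 ends → OP4 and OP3 overlap.
OP5 starts after OP4 ends, so OP4 has no further overlaps.
OP5 starts after OP3 ends, so OP3 has no further overlaps.
OP6 starts after OP5 ends.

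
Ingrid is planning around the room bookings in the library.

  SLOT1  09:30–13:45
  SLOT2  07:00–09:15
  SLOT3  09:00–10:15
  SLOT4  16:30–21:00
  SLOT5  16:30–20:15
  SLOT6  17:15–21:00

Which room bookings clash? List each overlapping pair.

SLOT1 & SLOT3, SLOT2 & SLOT3, SLOT4 & SLOT5, SLOT4 & SLOT6, SLOT5 & SLOT6

Two intervals overlap when each starts before the other ends.
Sorted by start: SLOT2, SLOT3, SLOT1, SLOT4, SLOT5, SLOT6.
SLOT3 starts before SLOT2 ends → SLOT2 and SLOT3 overlap.
SLOT1 starts after SLOT2 ends, so SLOT2 has no further overlaps.
SLOT1 starts before SLOT3 ends → SLOT3 and SLOT1 overlap.
SLOT4 starts after SLOT3 ends, so SLOT3 has no further overlaps.
SLOT4 starts after SLOT1 ends, so SLOT1 has no further overlaps.
SLOT5 starts before SLOT4 ends → SLOT4 and SLOT5 overlap.
SLOT6 starts before SLOT4 ends → SLOT4 and SLOT6 overlap.
SLOT6 starts before SLOT5 ends → SLOT5 and SLOT6 overlap.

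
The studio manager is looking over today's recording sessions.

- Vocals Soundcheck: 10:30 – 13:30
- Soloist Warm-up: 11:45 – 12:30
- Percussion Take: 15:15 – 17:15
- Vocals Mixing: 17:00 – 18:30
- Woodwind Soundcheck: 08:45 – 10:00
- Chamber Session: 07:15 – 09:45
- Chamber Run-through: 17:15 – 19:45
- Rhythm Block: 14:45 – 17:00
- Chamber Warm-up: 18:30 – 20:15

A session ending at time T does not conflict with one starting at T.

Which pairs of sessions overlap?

Check each pair: they overlap iff neither finishes before the other starts.
Sorted by start: Chamber Session, Woodwind Soundcheck, Vocals Soundcheck, Soloist Warm-up, Rhythm Block, Percussion Take, Vocals Mixing, Chamber Run-through, Chamber Warm-up.
Woodwind Soundcheck starts before Chamber Session ends → Chamber Session and Woodwind Soundcheck overlap.
Vocals Soundcheck starts after Chamber Session ends; Chamber Session is clear from here.
Vocals Soundcheck starts after Woodwind Soundcheck ends; Woodwind Soundcheck is clear from here.
Soloist Warm-up starts before Vocals Soundcheck ends → Vocals Soundcheck and Soloist Warm-up overlap.
Rhythm Block starts after Vocals Soundcheck ends; Vocals Soundcheck is clear from here.
Rhythm Block starts after Soloist Warm-up ends; Soloist Warm-up is clear from here.
Percussion Take starts before Rhythm Block ends → Rhythm Block and Percussion Take overlap.
Vocals Mixing starts exactly when Rhythm Block ends (back-to-back, no overlap); Rhythm Block is clear from here.
Vocals Mixing starts before Percussion Take ends → Percussion Take and Vocals Mixing overlap.
Chamber Run-through starts exactly when Percussion Take ends (back-to-back, no overlap); Percussion Take is clear from here.
Chamber Run-through starts before Vocals Mixing ends → Vocals Mixing and Chamber Run-through overlap.
Chamber Warm-up starts exactly when Vocals Mixing ends (back-to-back, no overlap).
Chamber Warm-up starts before Chamber Run-through ends → Chamber Run-through and Chamber Warm-up overlap.

Chamber Run-through & Chamber Warm-up, Chamber Run-through & Vocals Mixing, Chamber Session & Woodwind Soundcheck, Percussion Take & Rhythm Block, Percussion Take & Vocals Mixing, Soloist Warm-up & Vocals Soundcheck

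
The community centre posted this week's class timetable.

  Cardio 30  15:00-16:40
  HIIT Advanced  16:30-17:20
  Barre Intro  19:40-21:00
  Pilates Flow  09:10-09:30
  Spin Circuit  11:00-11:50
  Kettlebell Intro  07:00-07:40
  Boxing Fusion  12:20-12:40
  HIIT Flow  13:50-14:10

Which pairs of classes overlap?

Cardio 30 & HIIT Advanced

Sorted by start: Kettlebell Intro, Pilates Flow, Spin Circuit, Boxing Fusion, HIIT Flow, Cardio 30, HIIT Advanced, Barre Intro.
Pilates Flow starts after Kettlebell Intro ends — done with Kettlebell Intro.
Spin Circuit starts after Pilates Flow ends — done with Pilates Flow.
Boxing Fusion starts after Spin Circuit ends — done with Spin Circuit.
HIIT Flow starts after Boxing Fusion ends — done with Boxing Fusion.
Cardio 30 starts after HIIT Flow ends — done with HIIT Flow.
HIIT Advanced starts before Cardio 30 ends → Cardio 30 and HIIT Advanced overlap.
Barre Intro starts after Cardio 30 ends.
Barre Intro starts after HIIT Advanced ends.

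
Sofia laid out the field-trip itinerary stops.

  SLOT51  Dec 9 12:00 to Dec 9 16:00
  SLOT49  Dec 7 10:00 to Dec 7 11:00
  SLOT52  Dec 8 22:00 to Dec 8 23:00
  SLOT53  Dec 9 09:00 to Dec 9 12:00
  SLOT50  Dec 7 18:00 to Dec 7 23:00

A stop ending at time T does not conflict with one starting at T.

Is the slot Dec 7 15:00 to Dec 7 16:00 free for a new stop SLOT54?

Yes — the slot is free

SLOT49: ends Dec 7 11:00 at or before SLOT54 starts Dec 7 15:00 → clear.
SLOT50: starts Dec 7 18:00 at or after SLOT54 ends Dec 7 16:00 → clear.
SLOT52: starts Dec 8 22:00 at or after SLOT54 ends Dec 7 16:00 → clear.
SLOT53: starts Dec 9 09:00 at or after SLOT54 ends Dec 7 16:00 → clear.
SLOT51: starts Dec 9 12:00 at or after SLOT54 ends Dec 7 16:00 → clear.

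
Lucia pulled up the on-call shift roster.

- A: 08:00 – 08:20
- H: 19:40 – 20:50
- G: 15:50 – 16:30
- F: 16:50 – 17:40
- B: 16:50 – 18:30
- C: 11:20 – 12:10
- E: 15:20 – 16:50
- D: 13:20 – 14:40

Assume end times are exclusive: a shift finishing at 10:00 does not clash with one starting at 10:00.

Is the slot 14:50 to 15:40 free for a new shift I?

A: ends 08:20 at or before I starts 14:50 → clear.
C: ends 12:10 at or before I starts 14:50 → clear.
D: ends 14:40 at or before I starts 14:50 → clear.
E: starts 15:20 before I ends 15:40, and ends 16:50 after I starts 14:50 → overlap.
G: starts 15:50 at or after I ends 15:40 → clear.
B: starts 16:50 at or after I ends 15:40 → clear.
F: starts 16:50 at or after I ends 15:40 → clear.
H: starts 19:40 at or after I ends 15:40 → clear.
I overlaps E.

No — it overlaps E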